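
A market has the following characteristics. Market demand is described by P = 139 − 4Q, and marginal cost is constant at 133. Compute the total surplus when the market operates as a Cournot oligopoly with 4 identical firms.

Cournot with 4 identical firms: the symmetric best-response condition is 139 − 20q = 133. Each firm produces q = 0.3, total output Q = 1.2, price P = 134.2.
CS = ½·(139 − 134.2)·1.2 = 2.88; PS = (134.2 − 133)·1.2 = 1.44; TS = 4.32.

TS = 4.32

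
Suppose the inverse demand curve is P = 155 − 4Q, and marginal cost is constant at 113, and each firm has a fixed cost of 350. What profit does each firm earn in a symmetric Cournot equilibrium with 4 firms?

π_i = −332.36

Cournot with 4 identical firms: the symmetric best-response condition is 155 − 20q = 113. Each firm produces q = 2.1, total output Q = 8.4, price P = 121.4.
Each firm's profit = (121.4 − 113)·2.1 − 350 = −332.36.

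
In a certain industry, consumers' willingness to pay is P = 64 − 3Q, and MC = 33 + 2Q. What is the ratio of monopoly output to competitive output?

Q_m/Q_c = 0.625

A monopolist chooses Q where MR = MC. MR = 64 − 6Q; setting this equal to 33 + 2Q gives Q = 3.875 and P = 52.375.
Under competition P = MC: 64 − 3Q = 33 + 2Q ⇒ Q = 6.2, P = 45.4.
Ratio Q_m/Q_c = 3.875/6.2 = 0.625.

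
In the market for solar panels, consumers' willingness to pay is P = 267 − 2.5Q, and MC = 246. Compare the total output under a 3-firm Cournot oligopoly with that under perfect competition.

Cournot with 3 identical firms: the symmetric best-response condition is 267 − 10q = 246. Each firm produces q = 2.1, total output Q = 6.3, price P = 251.25.
Perfect competition: P = MC = 246, so 267 − 2.5Q = 246 and Q = 8.4.

Cournot: Q = 6.3; Competition: Q = 8.4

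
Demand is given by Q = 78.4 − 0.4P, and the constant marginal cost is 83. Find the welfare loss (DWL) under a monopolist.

Inverting demand: P = 196 − 2.5Q.
Perfect competition: P = MC = 83, so 196 − 2.5Q = 83 and Q = 45.2.
A monopolist chooses Q where MR = MC. MR = 196 − 5Q; setting this equal to 83 gives Q = 22.6 and P = 139.5.
DWL is the triangle between Q = 22.6 and Q = 45.2: ½·(45.2 − 22.6)·(139.5 − 83) = 638.45.

DWL = 638.45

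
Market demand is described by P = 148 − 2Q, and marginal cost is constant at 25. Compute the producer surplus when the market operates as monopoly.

PS = 1891.125

The monopolist equates marginal revenue to marginal cost: 148 − 4Q = 25, so Q = 30.75. From demand, P = 86.5.
PS = (86.5 − 25)·30.75 = 1891.125.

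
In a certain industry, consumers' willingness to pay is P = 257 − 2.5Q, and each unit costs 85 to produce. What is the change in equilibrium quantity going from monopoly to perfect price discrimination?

A monopolist chooses Q where MR = MC. MR = 257 − 5Q; setting this equal to 85 gives Q = 34.4 and P = 171.
Under first-degree price discrimination the firm charges each unit its demand price and produces up to where P = MC, i.e. Q = 68.8. Consumer surplus is zero; producer surplus equals total surplus.
Change in equilibrium quantity: 68.8 − 34.4 = 34.4.

Q rises by 34.4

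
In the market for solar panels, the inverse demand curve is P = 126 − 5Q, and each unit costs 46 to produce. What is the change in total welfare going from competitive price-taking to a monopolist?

Total welfare falls by 160

Perfect competition: P = MC = 46, so 126 − 5Q = 46 and Q = 16.
CS = ½·(126 − 46)·16 = 640; PS = (46 − 46)·16 = 0; TS = 640.
The monopolist equates marginal revenue to marginal cost: 126 − 10Q = 46, so Q = 8. From demand, P = 86.
CS = ½·(126 − 86)·8 = 160; PS = (86 − 46)·8 = 320; TS = 480.
Change in total welfare: 480 − 640 = −160.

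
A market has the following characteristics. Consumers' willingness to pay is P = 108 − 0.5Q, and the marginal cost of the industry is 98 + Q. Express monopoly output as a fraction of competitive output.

A monopolist chooses Q where MR = MC. MR = 108 − Q; setting this equal to 98 + Q gives Q = 5 and P = 105.5.
Under competition P = MC: 108 − 0.5Q = 98 + Q ⇒ Q = 20/3, P = 314/3.
Ratio Q_m/Q_c = 5/(20/3) = 0.75.

Q_m/Q_c = 0.75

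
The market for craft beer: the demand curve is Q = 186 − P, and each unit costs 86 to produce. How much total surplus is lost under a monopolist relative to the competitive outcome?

DWL = 1250

Inverting demand: P = 186 − Q.
Competitive firms price at marginal cost: P = 86, giving Q = 100.
A monopolist chooses Q where MR = MC. MR = 186 − 2Q; setting this equal to 86 gives Q = 50 and P = 136.
DWL is the triangle between Q = 50 and Q = 100: ½·(100 − 50)·(136 − 86) = 1250.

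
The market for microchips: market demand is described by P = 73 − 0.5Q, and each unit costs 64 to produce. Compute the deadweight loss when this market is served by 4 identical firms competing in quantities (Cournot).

Competitive firms price at marginal cost: P = 64, giving Q = 18.
With 4 symmetric Cournot firms, each firm's FOC gives 73 − 2.5q = 64, so q = 3.6, Q = 4·3.6 = 14.4, and P = 65.8.
DWL is the triangle between Q = 14.4 and Q = 18: ½·(18 − 14.4)·(65.8 − 64) = 3.24.

DWL = 3.24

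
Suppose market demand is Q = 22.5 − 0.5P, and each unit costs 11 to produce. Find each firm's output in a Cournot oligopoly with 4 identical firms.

Inverting demand: P = 45 − 2Q.
Cournot with 4 identical firms: the symmetric best-response condition is 45 − 10q = 11. Each firm produces q = 3.4, total output Q = 13.6, price P = 17.8.

q_i = 3.4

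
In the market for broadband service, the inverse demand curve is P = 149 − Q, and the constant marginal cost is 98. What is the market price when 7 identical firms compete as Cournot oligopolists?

P = 104.375

In a 7-firm Cournot equilibrium, symmetry and the first-order condition give q = (149 − 98)/(8) = 6.375. So Q = 44.625 and P = 104.375.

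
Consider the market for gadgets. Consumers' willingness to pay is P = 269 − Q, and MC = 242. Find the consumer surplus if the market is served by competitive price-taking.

CS = 364.5

Under competition P = MC = 242, so Q = (269 − 242)/1 = 27.
CS = ½·(269 − 242)·27 = 364.5.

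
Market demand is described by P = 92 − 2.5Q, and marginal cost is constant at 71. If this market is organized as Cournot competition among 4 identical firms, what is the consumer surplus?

CS = 56.448

In a 4-firm Cournot equilibrium, symmetry and the first-order condition give q = (92 − 71)/(12.5) = 1.68. So Q = 6.72 and P = 75.2.
CS = ½·(92 − 75.2)·6.72 = 56.448.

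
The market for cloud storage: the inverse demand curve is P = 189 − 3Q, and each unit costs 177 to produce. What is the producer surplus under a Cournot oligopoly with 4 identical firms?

In a 4-firm Cournot equilibrium, symmetry and the first-order condition give q = (189 − 177)/(15) = 0.8. So Q = 3.2 and P = 179.4.
PS = (179.4 − 177)·3.2 = 7.68.

PS = 7.68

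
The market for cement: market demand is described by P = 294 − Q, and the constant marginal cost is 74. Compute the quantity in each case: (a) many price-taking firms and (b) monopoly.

Competition: Q = 220; Monopoly: Q = 110

Competitive firms price at marginal cost: P = 74, giving Q = 220.
A monopolist chooses Q where MR = MC. MR = 294 − 2Q; setting this equal to 74 gives Q = 110 and P = 184.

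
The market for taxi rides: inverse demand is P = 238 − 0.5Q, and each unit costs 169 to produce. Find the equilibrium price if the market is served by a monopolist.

P = 203.5

A monopolist chooses Q where MR = MC. MR = 238 − Q; setting this equal to 169 gives Q = 69 and P = 203.5.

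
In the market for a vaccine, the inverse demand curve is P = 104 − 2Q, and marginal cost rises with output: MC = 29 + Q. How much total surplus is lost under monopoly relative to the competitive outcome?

Under competition P = MC: 104 − 2Q = 29 + Q ⇒ Q = 25, P = 54.
Monopoly sets MR = MC: 104 − 4Q = 29 + Q ⇒ Q = 15, P = 104 − 2·15 = 74.
CS = ½·(104 − 54)·25 = 625; PS = (54·25 − 29·25 − ½·1·25²) = 312.5; TS = 937.5.
CS = ½·(104 − 74)·15 = 225; PS = (74·15 − 29·15 − ½·1·15²) = 562.5; TS = 787.5.
DWL = 937.5 − 787.5 = 150.

DWL = 150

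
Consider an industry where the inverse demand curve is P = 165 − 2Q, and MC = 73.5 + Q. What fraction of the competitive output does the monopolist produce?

The monopolist equates marginal revenue to marginal cost: 165 − 4Q = 73.5 + Q, so Q = 18.3. From demand, P = 128.4.
Competitive equilibrium sets price equal to marginal cost: 165 − 2Q = 73.5 + Q, so Q = 30.5 and P = 104.
Ratio Q_m/Q_c = 18.3/30.5 = 0.6.

Q_m/Q_c = 0.6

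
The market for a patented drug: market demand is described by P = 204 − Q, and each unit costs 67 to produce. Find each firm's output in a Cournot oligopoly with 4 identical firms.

With 4 symmetric Cournot firms, each firm's FOC gives 204 − 5q = 67, so q = 27.4, Q = 4·27.4 = 109.6, and P = 94.4.

q_i = 27.4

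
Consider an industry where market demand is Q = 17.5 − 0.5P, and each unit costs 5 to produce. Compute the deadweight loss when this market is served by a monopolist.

DWL = 56.25

Inverting demand: P = 35 − 2Q.
Under competition P = MC = 5, so Q = (35 − 5)/2 = 15.
A monopolist chooses Q where MR = MC. MR = 35 − 4Q; setting this equal to 5 gives Q = 7.5 and P = 20.
DWL is the triangle between Q = 7.5 and Q = 15: ½·(15 − 7.5)·(20 − 5) = 56.25.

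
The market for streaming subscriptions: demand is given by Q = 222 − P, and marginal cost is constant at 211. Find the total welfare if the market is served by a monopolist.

Inverting demand: P = 222 − Q.
A monopolist chooses Q where MR = MC. MR = 222 − 2Q; setting this equal to 211 gives Q = 5.5 and P = 216.5.
CS = ½·(222 − 216.5)·5.5 = 15.125; PS = (216.5 − 211)·5.5 = 30.25; TS = 45.375.

TS = 45.375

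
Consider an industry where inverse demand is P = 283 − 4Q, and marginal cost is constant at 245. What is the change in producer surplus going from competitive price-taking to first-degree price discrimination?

Competitive firms price at marginal cost: P = 245, giving Q = 9.5.
PS = (245 − 245)·9.5 = 0.
A perfectly discriminating monopolist sells every unit with P(Q) ≥ MC(Q), so output equals the competitive quantity Q = 9.5. Each buyer pays their reservation price, so CS = 0 and the firm captures all surplus.
PS = ½·(283 − 245)·9.5 = 180.5.
Change in producer surplus: 180.5 − 0 = 180.5.

Producer surplus rises by 180.5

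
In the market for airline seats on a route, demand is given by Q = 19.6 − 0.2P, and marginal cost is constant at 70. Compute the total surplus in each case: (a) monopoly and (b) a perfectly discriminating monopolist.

Inverting demand: P = 98 − 5Q.
The monopolist equates marginal revenue to marginal cost: 98 − 10Q = 70, so Q = 2.8. From demand, P = 84.
CS = ½·(98 − 84)·2.8 = 19.6; PS = (84 − 70)·2.8 = 39.2; TS = 58.8.
With perfect price discrimination, output is the efficient level Q = 5.6 (where demand meets MC), but every buyer pays their willingness to pay: CS = 0 and PS = total surplus.
TS = 78.4 (equal to competitive TS).

Monopoly: TS = 58.8; Perfect PD: TS = 78.4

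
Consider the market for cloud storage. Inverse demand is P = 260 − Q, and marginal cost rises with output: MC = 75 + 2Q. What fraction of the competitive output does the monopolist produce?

Q_m/Q_c = 0.75

A monopolist chooses Q where MR = MC. MR = 260 − 2Q; setting this equal to 75 + 2Q gives Q = 46.25 and P = 213.75.
Under competition P = MC: 260 − Q = 75 + 2Q ⇒ Q = 185/3, P = 595/3.
Ratio Q_m/Q_c = 46.25/(185/3) = 0.75.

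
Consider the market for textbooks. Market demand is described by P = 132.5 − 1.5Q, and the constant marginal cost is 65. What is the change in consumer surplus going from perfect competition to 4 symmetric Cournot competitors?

CS falls by 546.75

Competitive firms price at marginal cost: P = 65, giving Q = 45.
CS = ½·(132.5 − 65)·45 = 1518.75.
With 4 symmetric Cournot firms, each firm's FOC gives 132.5 − 7.5q = 65, so q = 9, Q = 4·9 = 36, and P = 78.5.
CS = ½·(132.5 − 78.5)·36 = 972.
Change in consumer surplus: 972 − 1518.75 = −546.75.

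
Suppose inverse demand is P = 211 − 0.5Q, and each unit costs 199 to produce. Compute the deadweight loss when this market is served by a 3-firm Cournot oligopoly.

Under competition P = MC = 199, so Q = (211 − 199)/0.5 = 24.
In a 3-firm Cournot equilibrium, symmetry and the first-order condition give q = (211 − 199)/(2) = 6. So Q = 18 and P = 202.
DWL is the triangle between Q = 18 and Q = 24: ½·(24 − 18)·(202 − 199) = 9.

DWL = 9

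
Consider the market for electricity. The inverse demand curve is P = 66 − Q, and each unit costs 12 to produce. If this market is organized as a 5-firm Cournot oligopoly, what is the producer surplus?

PS = 405

With 5 symmetric Cournot firms, each firm's FOC gives 66 − 6q = 12, so q = 9, Q = 5·9 = 45, and P = 21.
PS = (21 − 12)·45 = 405.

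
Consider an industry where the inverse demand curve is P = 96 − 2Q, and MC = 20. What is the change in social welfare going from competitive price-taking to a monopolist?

Competitive firms price at marginal cost: P = 20, giving Q = 38.
CS = ½·(96 − 20)·38 = 1444; PS = (20 − 20)·38 = 0; TS = 1444.
Monopoly sets MR = MC: 96 − 4Q = 20 ⇒ Q = 19, P = 96 − 2·19 = 58.
CS = ½·(96 − 58)·19 = 361; PS = (58 − 20)·19 = 722; TS = 1083.
Change in social welfare: 1083 − 1444 = −361.

Social welfare falls by 361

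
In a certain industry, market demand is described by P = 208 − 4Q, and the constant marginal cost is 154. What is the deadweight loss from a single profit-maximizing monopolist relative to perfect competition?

Competitive firms price at marginal cost: P = 154, giving Q = 13.5.
Monopoly sets MR = MC: 208 − 8Q = 154 ⇒ Q = 6.75, P = 208 − 4·6.75 = 181.
DWL is the triangle between Q = 6.75 and Q = 13.5: ½·(13.5 − 6.75)·(181 − 154) = 91.125.

DWL = 91.125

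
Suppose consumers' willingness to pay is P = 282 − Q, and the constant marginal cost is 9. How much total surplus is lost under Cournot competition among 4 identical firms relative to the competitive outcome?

DWL = 1490.58

Perfect competition: P = MC = 9, so 282 − Q = 9 and Q = 273.
Cournot with 4 identical firms: the symmetric best-response condition is 282 − 5q = 9. Each firm produces q = 54.6, total output Q = 218.4, price P = 63.6.
DWL is the triangle between Q = 218.4 and Q = 273: ½·(273 − 218.4)·(63.6 − 9) = 1490.58.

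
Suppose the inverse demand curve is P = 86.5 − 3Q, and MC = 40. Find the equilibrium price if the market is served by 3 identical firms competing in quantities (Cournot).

In a 3-firm Cournot equilibrium, symmetry and the first-order condition give q = (86.5 − 40)/(12) = 3.875. So Q = 11.625 and P = 51.625.

P = 51.625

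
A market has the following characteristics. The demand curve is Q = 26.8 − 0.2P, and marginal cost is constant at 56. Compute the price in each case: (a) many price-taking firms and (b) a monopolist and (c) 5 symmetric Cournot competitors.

Inverting demand: P = 134 − 5Q.
Perfect competition: P = MC = 56, so 134 − 5Q = 56 and Q = 15.6.
A monopolist chooses Q where MR = MC. MR = 134 − 10Q; setting this equal to 56 gives Q = 7.8 and P = 95.
Cournot with 5 identical firms: the symmetric best-response condition is 134 − 30q = 56. Each firm produces q = 2.6, total output Q = 13, price P = 69.

Competition: P = 56; Monopoly: P = 95; Cournot: P = 69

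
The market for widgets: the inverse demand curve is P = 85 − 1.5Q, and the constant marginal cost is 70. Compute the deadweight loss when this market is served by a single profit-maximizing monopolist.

DWL = 18.75

Competitive firms price at marginal cost: P = 70, giving Q = 10.
A monopolist chooses Q where MR = MC. MR = 85 − 3Q; setting this equal to 70 gives Q = 5 and P = 77.5.
DWL is the triangle between Q = 5 and Q = 10: ½·(10 − 5)·(77.5 − 70) = 18.75.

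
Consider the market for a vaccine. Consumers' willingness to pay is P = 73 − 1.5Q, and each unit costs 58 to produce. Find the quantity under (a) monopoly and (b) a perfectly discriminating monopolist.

Monopoly sets MR = MC: 73 − 3Q = 58 ⇒ Q = 5, P = 73 − 1.5·5 = 65.5.
With perfect price discrimination, output is the efficient level Q = 10 (where demand meets MC), but every buyer pays their willingness to pay: CS = 0 and PS = total surplus.

Monopoly: Q = 5; Perfect PD: Q = 10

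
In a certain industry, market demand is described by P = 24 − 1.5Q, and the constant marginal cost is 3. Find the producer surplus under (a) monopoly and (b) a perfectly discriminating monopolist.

Monopoly sets MR = MC: 24 − 3Q = 3 ⇒ Q = 7, P = 24 − 1.5·7 = 13.5.
PS = (13.5 − 3)·7 = 73.5.
With perfect price discrimination, output is the efficient level Q = 14 (where demand meets MC), but every buyer pays their willingness to pay: CS = 0 and PS = total surplus.
PS = ½·(24 − 3)·14 = 147.

Monopoly: PS = 73.5; Perfect PD: PS = 147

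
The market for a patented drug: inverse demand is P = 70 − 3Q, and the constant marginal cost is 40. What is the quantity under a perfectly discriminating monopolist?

Q = 10

With perfect price discrimination, output is the efficient level Q = 10 (where demand meets MC), but every buyer pays their willingness to pay: CS = 0 and PS = total surplus.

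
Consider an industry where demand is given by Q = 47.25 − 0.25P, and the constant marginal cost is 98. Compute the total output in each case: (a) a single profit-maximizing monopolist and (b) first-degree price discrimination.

Inverting demand: P = 189 − 4Q.
Monopoly sets MR = MC: 189 − 8Q = 98 ⇒ Q = 11.375, P = 189 − 4·11.375 = 143.5.
With perfect price discrimination, output is the efficient level Q = 22.75 (where demand meets MC), but every buyer pays their willingness to pay: CS = 0 and PS = total surplus.

Monopoly: Q = 11.375; Perfect PD: Q = 22.75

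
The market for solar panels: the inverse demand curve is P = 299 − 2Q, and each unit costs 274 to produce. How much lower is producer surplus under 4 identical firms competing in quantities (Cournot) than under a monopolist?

Monopoly sets MR = MC: 299 − 4Q = 274 ⇒ Q = 6.25, P = 299 − 2·6.25 = 286.5.
PS = (286.5 − 274)·6.25 = 78.125.
In a 4-firm Cournot equilibrium, symmetry and the first-order condition give q = (299 − 274)/(10) = 2.5. So Q = 10 and P = 279.
PS = (279 − 274)·10 = 50.
Change in producer surplus: 50 − 78.125 = −28.125.

Producer surplus falls by 28.125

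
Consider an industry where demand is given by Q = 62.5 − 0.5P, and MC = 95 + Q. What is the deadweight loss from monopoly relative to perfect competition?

Inverting demand: P = 125 − 2Q.
Competitive equilibrium sets price equal to marginal cost: 125 − 2Q = 95 + Q, so Q = 10 and P = 105.
The monopolist equates marginal revenue to marginal cost: 125 − 4Q = 95 + Q, so Q = 6. From demand, P = 113.
CS = ½·(125 − 105)·10 = 100; PS = (105·10 − 95·10 − ½·1·10²) = 50; TS = 150.
CS = ½·(125 − 113)·6 = 36; PS = (113·6 − 95·6 − ½·1·6²) = 90; TS = 126.
DWL = 150 − 126 = 24.

DWL = 24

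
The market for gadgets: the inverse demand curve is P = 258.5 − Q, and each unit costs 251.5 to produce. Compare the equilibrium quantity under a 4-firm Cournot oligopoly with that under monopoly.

Cournot: Q = 5.6; Monopoly: Q = 3.5

In a 4-firm Cournot equilibrium, symmetry and the first-order condition give q = (258.5 − 251.5)/(5) = 1.4. So Q = 5.6 and P = 252.9.
The monopolist equates marginal revenue to marginal cost: 258.5 − 2Q = 251.5, so Q = 3.5. From demand, P = 255.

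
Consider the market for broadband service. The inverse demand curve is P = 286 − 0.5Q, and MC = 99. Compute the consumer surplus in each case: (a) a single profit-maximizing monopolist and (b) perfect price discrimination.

Monopoly: CS = 8742.25; Perfect PD: CS = 0

A monopolist chooses Q where MR = MC. MR = 286 − Q; setting this equal to 99 gives Q = 187 and P = 192.5.
CS = ½·(286 − 192.5)·187 = 8742.25.
With perfect price discrimination, output is the efficient level Q = 374 (where demand meets MC), but every buyer pays their willingness to pay: CS = 0 and PS = total surplus.
CS = 0.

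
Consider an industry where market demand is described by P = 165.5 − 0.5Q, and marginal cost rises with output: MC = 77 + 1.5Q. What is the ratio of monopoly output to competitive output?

Q_m/Q_c = 0.8

The monopolist equates marginal revenue to marginal cost: 165.5 − Q = 77 + 1.5Q, so Q = 35.4. From demand, P = 147.8.
Competitive equilibrium sets price equal to marginal cost: 165.5 − 0.5Q = 77 + 1.5Q, so Q = 44.25 and P = 143.375.
Ratio Q_m/Q_c = 35.4/44.25 = 0.8.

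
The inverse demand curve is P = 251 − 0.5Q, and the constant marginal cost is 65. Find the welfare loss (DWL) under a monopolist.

DWL = 8649

Under competition P = MC = 65, so Q = (251 − 65)/0.5 = 372.
The monopolist equates marginal revenue to marginal cost: 251 − Q = 65, so Q = 186. From demand, P = 158.
DWL is the triangle between Q = 186 and Q = 372: ½·(372 − 186)·(158 − 65) = 8649.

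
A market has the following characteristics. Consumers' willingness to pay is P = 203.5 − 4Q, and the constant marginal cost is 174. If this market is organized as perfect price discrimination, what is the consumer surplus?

CS = 0

A perfectly discriminating monopolist sells every unit with P(Q) ≥ MC(Q), so output equals the competitive quantity Q = 7.375. Each buyer pays their reservation price, so CS = 0 and the firm captures all surplus.
CS = 0.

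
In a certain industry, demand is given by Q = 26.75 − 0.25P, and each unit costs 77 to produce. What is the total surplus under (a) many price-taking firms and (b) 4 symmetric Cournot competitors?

Competition: TS = 112.5; Cournot: TS = 108

Inverting demand: P = 107 − 4Q.
Perfect competition: P = MC = 77, so 107 − 4Q = 77 and Q = 7.5.
CS = ½·(107 − 77)·7.5 = 112.5; PS = (77 − 77)·7.5 = 0; TS = 112.5.
Cournot with 4 identical firms: the symmetric best-response condition is 107 − 20q = 77. Each firm produces q = 1.5, total output Q = 6, price P = 83.
CS = ½·(107 − 83)·6 = 72; PS = (83 − 77)·6 = 36; TS = 108.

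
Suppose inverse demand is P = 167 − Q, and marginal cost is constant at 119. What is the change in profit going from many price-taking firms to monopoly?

π rises by 576

Under competition P = MC = 119, so Q = (167 − 119)/1 = 48.
Profit = (119 − 119)·48 = 0.
Monopoly sets MR = MC: 167 − 2Q = 119 ⇒ Q = 24, P = 167 − 24 = 143.
Profit = (143 − 119)·24 = 576.
Change in profit: 576 − 0 = 576.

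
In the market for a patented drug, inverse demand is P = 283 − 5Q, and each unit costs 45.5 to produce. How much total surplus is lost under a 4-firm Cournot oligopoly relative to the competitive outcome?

Competitive firms price at marginal cost: P = 45.5, giving Q = 47.5.
Cournot with 4 identical firms: the symmetric best-response condition is 283 − 25q = 45.5. Each firm produces q = 9.5, total output Q = 38, price P = 93.
DWL is the triangle between Q = 38 and Q = 47.5: ½·(47.5 − 38)·(93 − 45.5) = 225.625.

DWL = 225.625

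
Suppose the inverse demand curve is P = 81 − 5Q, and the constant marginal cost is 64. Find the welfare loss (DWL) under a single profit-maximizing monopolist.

Under competition P = MC = 64, so Q = (81 − 64)/5 = 3.4.
The monopolist equates marginal revenue to marginal cost: 81 − 10Q = 64, so Q = 1.7. From demand, P = 72.5.
DWL is the triangle between Q = 1.7 and Q = 3.4: ½·(3.4 − 1.7)·(72.5 − 64) = 7.225.

DWL = 7.225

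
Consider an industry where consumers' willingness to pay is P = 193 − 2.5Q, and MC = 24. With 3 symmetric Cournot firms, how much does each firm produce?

q_i = 16.9

In a 3-firm Cournot equilibrium, symmetry and the first-order condition give q = (193 − 24)/(10) = 16.9. So Q = 50.7 and P = 66.25.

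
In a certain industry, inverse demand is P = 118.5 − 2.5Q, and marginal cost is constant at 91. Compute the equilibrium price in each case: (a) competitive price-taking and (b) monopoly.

Competition: P = 91; Monopoly: P = 104.75

Competitive firms price at marginal cost: P = 91, giving Q = 11.
A monopolist chooses Q where MR = MC. MR = 118.5 − 5Q; setting this equal to 91 gives Q = 5.5 and P = 104.75.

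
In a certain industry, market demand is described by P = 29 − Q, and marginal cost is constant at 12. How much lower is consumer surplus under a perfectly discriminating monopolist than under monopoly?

The monopolist equates marginal revenue to marginal cost: 29 − 2Q = 12, so Q = 8.5. From demand, P = 20.5.
CS = ½·(29 − 20.5)·8.5 = 36.125.
With perfect price discrimination, output is the efficient level Q = 17 (where demand meets MC), but every buyer pays their willingness to pay: CS = 0 and PS = total surplus.
CS = 0.
Change in consumer surplus: 0 − 36.125 = −36.125.

Consumer surplus falls by 36.125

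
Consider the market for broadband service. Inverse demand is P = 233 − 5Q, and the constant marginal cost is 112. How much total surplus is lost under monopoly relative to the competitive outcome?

Perfect competition: P = MC = 112, so 233 − 5Q = 112 and Q = 24.2.
The monopolist equates marginal revenue to marginal cost: 233 − 10Q = 112, so Q = 12.1. From demand, P = 172.5.
DWL is the triangle between Q = 12.1 and Q = 24.2: ½·(24.2 − 12.1)·(172.5 − 112) = 366.025.

DWL = 366.025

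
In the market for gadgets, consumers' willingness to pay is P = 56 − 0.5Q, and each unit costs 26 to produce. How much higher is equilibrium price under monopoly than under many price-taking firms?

Under competition P = MC = 26, so Q = (56 − 26)/0.5 = 60.
A monopolist chooses Q where MR = MC. MR = 56 − Q; setting this equal to 26 gives Q = 30 and P = 41.
Change in equilibrium price: 41 − 26 = 15.

Equilibrium price rises by 15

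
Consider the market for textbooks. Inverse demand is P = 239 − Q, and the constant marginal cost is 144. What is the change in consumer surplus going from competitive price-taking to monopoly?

Consumer surplus falls by 3384.375

Competitive firms price at marginal cost: P = 144, giving Q = 95.
CS = ½·(239 − 144)·95 = 4512.5.
A monopolist chooses Q where MR = MC. MR = 239 − 2Q; setting this equal to 144 gives Q = 47.5 and P = 191.5.
CS = ½·(239 − 191.5)·47.5 = 1128.125.
Change in consumer surplus: 1128.125 − 4512.5 = −3384.375.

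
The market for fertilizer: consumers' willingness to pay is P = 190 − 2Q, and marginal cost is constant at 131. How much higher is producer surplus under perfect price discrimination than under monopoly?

Monopoly sets MR = MC: 190 − 4Q = 131 ⇒ Q = 14.75, P = 190 − 2·14.75 = 160.5.
PS = (160.5 − 131)·14.75 = 435.125.
Under first-degree price discrimination the firm charges each unit its demand price and produces up to where P = MC, i.e. Q = 29.5. Consumer surplus is zero; producer surplus equals total surplus.
PS = ½·(190 − 131)·29.5 = 870.25.
Change in producer surplus: 870.25 − 435.125 = 435.125.

Producer surplus rises by 435.125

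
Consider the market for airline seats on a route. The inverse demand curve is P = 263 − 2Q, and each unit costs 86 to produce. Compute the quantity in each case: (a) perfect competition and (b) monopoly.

Under competition P = MC = 86, so Q = (263 − 86)/2 = 88.5.
Monopoly sets MR = MC: 263 − 4Q = 86 ⇒ Q = 44.25, P = 263 − 2·44.25 = 174.5.

Competition: Q = 88.5; Monopoly: Q = 44.25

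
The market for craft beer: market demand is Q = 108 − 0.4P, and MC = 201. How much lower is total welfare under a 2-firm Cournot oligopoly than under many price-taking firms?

Total welfare falls by 105.8

Inverting demand: P = 270 − 2.5Q.
Under competition P = MC = 201, so Q = (270 − 201)/2.5 = 27.6.
CS = ½·(270 − 201)·27.6 = 952.2; PS = (201 − 201)·27.6 = 0; TS = 952.2.
In a 2-firm Cournot equilibrium, symmetry and the first-order condition give q = (270 − 201)/(7.5) = 9.2. So Q = 18.4 and P = 224.
CS = ½·(270 − 224)·18.4 = 423.2; PS = (224 − 201)·18.4 = 423.2; TS = 846.4.
Change in total welfare: 846.4 − 952.2 = −105.8.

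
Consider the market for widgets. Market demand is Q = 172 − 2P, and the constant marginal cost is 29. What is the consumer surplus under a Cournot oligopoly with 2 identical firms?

Inverting demand: P = 86 − 0.5Q.
Cournot with 2 identical firms: the symmetric best-response condition is 86 − 1.5q = 29. Each firm produces q = 38, total output Q = 76, price P = 48.
CS = ½·(86 − 48)·76 = 1444.

CS = 1444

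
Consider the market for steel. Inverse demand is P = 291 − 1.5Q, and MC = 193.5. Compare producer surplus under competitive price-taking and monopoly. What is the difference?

Producer surplus rises by 1584.375

Competitive firms price at marginal cost: P = 193.5, giving Q = 65.
PS = (193.5 − 193.5)·65 = 0.
The monopolist equates marginal revenue to marginal cost: 291 − 3Q = 193.5, so Q = 32.5. From demand, P = 242.25.
PS = (242.25 − 193.5)·32.5 = 1584.375.
Change in producer surplus: 1584.375 − 0 = 1584.375.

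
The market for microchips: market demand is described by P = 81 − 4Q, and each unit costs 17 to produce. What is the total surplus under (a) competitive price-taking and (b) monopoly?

Competition: TS = 512; Monopoly: TS = 384

Competitive firms price at marginal cost: P = 17, giving Q = 16.
CS = ½·(81 − 17)·16 = 512; PS = (17 − 17)·16 = 0; TS = 512.
A monopolist chooses Q where MR = MC. MR = 81 − 8Q; setting this equal to 17 gives Q = 8 and P = 49.
CS = ½·(81 − 49)·8 = 128; PS = (49 − 17)·8 = 256; TS = 384.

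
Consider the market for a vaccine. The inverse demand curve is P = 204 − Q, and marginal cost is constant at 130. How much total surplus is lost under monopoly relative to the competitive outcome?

Competitive firms price at marginal cost: P = 130, giving Q = 74.
Monopoly sets MR = MC: 204 − 2Q = 130 ⇒ Q = 37, P = 204 − 37 = 167.
DWL is the triangle between Q = 37 and Q = 74: ½·(74 − 37)·(167 − 130) = 684.5.

DWL = 684.5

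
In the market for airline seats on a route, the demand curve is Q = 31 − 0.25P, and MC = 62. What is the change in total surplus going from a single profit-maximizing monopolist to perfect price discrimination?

Total surplus rises by 120.125

Inverting demand: P = 124 − 4Q.
A monopolist chooses Q where MR = MC. MR = 124 − 8Q; setting this equal to 62 gives Q = 7.75 and P = 93.
CS = ½·(124 − 93)·7.75 = 120.125; PS = (93 − 62)·7.75 = 240.25; TS = 360.375.
With perfect price discrimination, output is the efficient level Q = 15.5 (where demand meets MC), but every buyer pays their willingness to pay: CS = 0 and PS = total surplus.
TS = 480.5 (equal to competitive TS).
Change in total surplus: 480.5 − 360.375 = 120.125.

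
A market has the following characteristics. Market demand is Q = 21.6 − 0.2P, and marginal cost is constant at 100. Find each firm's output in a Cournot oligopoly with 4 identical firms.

Inverting demand: P = 108 − 5Q.
With 4 symmetric Cournot firms, each firm's FOC gives 108 − 25q = 100, so q = 0.32, Q = 4·0.32 = 1.28, and P = 101.6.

q_i = 0.32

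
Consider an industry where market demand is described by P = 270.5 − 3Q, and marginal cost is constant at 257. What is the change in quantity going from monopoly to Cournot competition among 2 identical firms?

Q rises by 0.75

The monopolist equates marginal revenue to marginal cost: 270.5 − 6Q = 257, so Q = 2.25. From demand, P = 263.75.
Cournot with 2 identical firms: the symmetric best-response condition is 270.5 − 9q = 257. Each firm produces q = 1.5, total output Q = 3, price P = 261.5.
Change in quantity: 3 − 2.25 = 0.75.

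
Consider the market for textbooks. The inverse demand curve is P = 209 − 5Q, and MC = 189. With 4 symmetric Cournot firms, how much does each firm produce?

Cournot with 4 identical firms: the symmetric best-response condition is 209 − 25q = 189. Each firm produces q = 0.8, total output Q = 3.2, price P = 193.

q_i = 0.8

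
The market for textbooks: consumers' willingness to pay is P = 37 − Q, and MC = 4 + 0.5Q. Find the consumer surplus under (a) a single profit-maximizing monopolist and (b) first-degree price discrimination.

Monopoly sets MR = MC: 37 − 2Q = 4 + 0.5Q ⇒ Q = 13.2, P = 37 − 13.2 = 23.8.
CS = ½·(37 − 23.8)·13.2 = 87.12.
With perfect price discrimination, output is the efficient level Q = 22 (where demand meets MC), but every buyer pays their willingness to pay: CS = 0 and PS = total surplus.
CS = 0.

Monopoly: CS = 87.12; Perfect PD: CS = 0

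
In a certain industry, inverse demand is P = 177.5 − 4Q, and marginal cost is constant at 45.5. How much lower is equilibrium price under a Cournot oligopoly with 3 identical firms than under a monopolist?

Equilibrium price falls by 33

The monopolist equates marginal revenue to marginal cost: 177.5 − 8Q = 45.5, so Q = 16.5. From demand, P = 111.5.
With 3 symmetric Cournot firms, each firm's FOC gives 177.5 − 16q = 45.5, so q = 8.25, Q = 3·8.25 = 24.75, and P = 78.5.
Change in equilibrium price: 78.5 − 111.5 = −33.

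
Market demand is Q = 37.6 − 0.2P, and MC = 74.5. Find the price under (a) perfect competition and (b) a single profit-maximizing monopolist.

Competition: P = 74.5; Monopoly: P = 131.25

Inverting demand: P = 188 − 5Q.
Competitive firms price at marginal cost: P = 74.5, giving Q = 22.7.
The monopolist equates marginal revenue to marginal cost: 188 − 10Q = 74.5, so Q = 11.35. From demand, P = 131.25.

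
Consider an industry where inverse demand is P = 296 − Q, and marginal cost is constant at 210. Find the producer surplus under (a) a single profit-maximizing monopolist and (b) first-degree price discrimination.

Monopoly: PS = 1849; Perfect PD: PS = 3698

Monopoly sets MR = MC: 296 − 2Q = 210 ⇒ Q = 43, P = 296 − 43 = 253.
PS = (253 − 210)·43 = 1849.
Under first-degree price discrimination the firm charges each unit its demand price and produces up to where P = MC, i.e. Q = 86. Consumer surplus is zero; producer surplus equals total surplus.
PS = ½·(296 − 210)·86 = 3698.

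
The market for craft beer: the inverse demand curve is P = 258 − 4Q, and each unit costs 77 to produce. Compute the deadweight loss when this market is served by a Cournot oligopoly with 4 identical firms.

Under competition P = MC = 77, so Q = (258 − 77)/4 = 45.25.
With 4 symmetric Cournot firms, each firm's FOC gives 258 − 20q = 77, so q = 9.05, Q = 4·9.05 = 36.2, and P = 113.2.
DWL is the triangle between Q = 36.2 and Q = 45.25: ½·(45.25 − 36.2)·(113.2 − 77) = 163.805.

DWL = 163.805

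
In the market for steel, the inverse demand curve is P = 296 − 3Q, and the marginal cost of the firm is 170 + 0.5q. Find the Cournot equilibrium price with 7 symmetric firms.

With 7 symmetric Cournot firms, each firm's FOC gives 296 − 24q = 170 + 0.5q, so q = 36/7, Q = 7·36/7 = 36, and P = 188.

P = 188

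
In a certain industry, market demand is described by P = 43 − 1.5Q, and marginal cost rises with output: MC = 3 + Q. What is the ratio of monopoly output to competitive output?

Q_m/Q_c = 0.625

The monopolist equates marginal revenue to marginal cost: 43 − 3Q = 3 + Q, so Q = 10. From demand, P = 28.
Under competition P = MC: 43 − 1.5Q = 3 + Q ⇒ Q = 16, P = 19.
Ratio Q_m/Q_c = 10/16 = 0.625.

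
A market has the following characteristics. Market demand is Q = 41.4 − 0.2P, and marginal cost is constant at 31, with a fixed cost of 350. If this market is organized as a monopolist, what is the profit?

Inverting demand: P = 207 − 5Q.
The monopolist equates marginal revenue to marginal cost: 207 − 10Q = 31, so Q = 17.6. From demand, P = 119.
Profit = (119 − 31)·17.6 − 350 = 1198.8.

Profit = 1198.8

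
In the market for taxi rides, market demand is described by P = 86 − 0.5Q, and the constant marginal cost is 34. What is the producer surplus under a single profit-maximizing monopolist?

A monopolist chooses Q where MR = MC. MR = 86 − Q; setting this equal to 34 gives Q = 52 and P = 60.
PS = (60 − 34)·52 = 1352.

PS = 1352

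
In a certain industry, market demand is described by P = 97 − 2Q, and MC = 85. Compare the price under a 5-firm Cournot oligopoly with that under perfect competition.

Cournot with 5 identical firms: the symmetric best-response condition is 97 − 12q = 85. Each firm produces q = 1, total output Q = 5, price P = 87.
Perfect competition: P = MC = 85, so 97 − 2Q = 85 and Q = 6.

Cournot: P = 87; Competition: P = 85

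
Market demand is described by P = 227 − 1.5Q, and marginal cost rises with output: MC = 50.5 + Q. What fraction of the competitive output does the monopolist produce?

A monopolist chooses Q where MR = MC. MR = 227 − 3Q; setting this equal to 50.5 + Q gives Q = 44.125 and P = 2573/16.
Competitive equilibrium sets price equal to marginal cost: 227 − 1.5Q = 50.5 + Q, so Q = 70.6 and P = 121.1.
Ratio Q_m/Q_c = 44.125/70.6 = 0.625.

Q_m/Q_c = 0.625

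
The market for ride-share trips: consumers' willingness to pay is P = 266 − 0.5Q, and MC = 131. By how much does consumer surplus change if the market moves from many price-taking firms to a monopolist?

Under competition P = MC = 131, so Q = (266 − 131)/0.5 = 270.
CS = ½·(266 − 131)·270 = 18225.
A monopolist chooses Q where MR = MC. MR = 266 − Q; setting this equal to 131 gives Q = 135 and P = 198.5.
CS = ½·(266 − 198.5)·135 = 4556.25.
Change in consumer surplus: 4556.25 − 18225 = −13668.75.

CS falls by 13668.75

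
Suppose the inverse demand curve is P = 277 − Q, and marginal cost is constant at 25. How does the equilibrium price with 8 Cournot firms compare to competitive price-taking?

Cournot: P = 53; Competition: P = 25

In a 8-firm Cournot equilibrium, symmetry and the first-order condition give q = (277 − 25)/(9) = 28. So Q = 224 and P = 53.
Competitive firms price at marginal cost: P = 25, giving Q = 252.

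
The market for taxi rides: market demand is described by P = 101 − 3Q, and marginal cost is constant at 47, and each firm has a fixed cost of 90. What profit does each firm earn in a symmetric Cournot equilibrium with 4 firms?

π_i = −51.12

In a 4-firm Cournot equilibrium, symmetry and the first-order condition give q = (101 − 47)/(15) = 3.6. So Q = 14.4 and P = 57.8.
Each firm's profit = (57.8 − 47)·3.6 − 90 = −51.12.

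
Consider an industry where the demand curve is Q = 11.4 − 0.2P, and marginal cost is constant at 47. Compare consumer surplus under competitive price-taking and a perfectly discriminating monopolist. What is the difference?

Inverting demand: P = 57 − 5Q.
Competitive firms price at marginal cost: P = 47, giving Q = 2.
CS = ½·(57 − 47)·2 = 10.
With perfect price discrimination, output is the efficient level Q = 2 (where demand meets MC), but every buyer pays their willingness to pay: CS = 0 and PS = total surplus.
CS = 0.
Change in consumer surplus: 0 − 10 = −10.

Consumer surplus falls by 10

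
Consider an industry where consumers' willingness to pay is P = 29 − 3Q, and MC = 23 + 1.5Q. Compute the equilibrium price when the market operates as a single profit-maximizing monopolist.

Monopoly sets MR = MC: 29 − 6Q = 23 + 1.5Q ⇒ Q = 0.8, P = 29 − 3·0.8 = 26.6.

P = 26.6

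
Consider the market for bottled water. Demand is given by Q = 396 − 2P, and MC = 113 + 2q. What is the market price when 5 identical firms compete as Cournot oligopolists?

P = 155.5

Inverting demand: P = 198 − 0.5Q.
Cournot with 5 identical firms: the symmetric best-response condition is 198 − 3q = 113 + 2q. Each firm produces q = 17, total output Q = 85, price P = 155.5.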